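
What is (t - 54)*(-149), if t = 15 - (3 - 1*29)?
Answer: 1937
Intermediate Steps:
t = 41 (t = 15 - (3 - 29) = 15 - 1*(-26) = 15 + 26 = 41)
(t - 54)*(-149) = (41 - 54)*(-149) = -13*(-149) = 1937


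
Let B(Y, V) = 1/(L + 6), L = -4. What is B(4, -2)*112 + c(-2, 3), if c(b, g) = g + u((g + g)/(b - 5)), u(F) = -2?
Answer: 57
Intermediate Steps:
c(b, g) = -2 + g (c(b, g) = g - 2 = -2 + g)
B(Y, V) = ½ (B(Y, V) = 1/(-4 + 6) = 1/2 = ½)
B(4, -2)*112 + c(-2, 3) = (½)*112 + (-2 + 3) = 56 + 1 = 57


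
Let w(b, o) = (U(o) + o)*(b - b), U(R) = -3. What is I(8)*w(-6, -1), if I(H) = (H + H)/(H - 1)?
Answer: 0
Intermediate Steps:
w(b, o) = 0 (w(b, o) = (-3 + o)*(b - b) = (-3 + o)*0 = 0)
I(H) = 2*H/(-1 + H) (I(H) = (2*H)/(-1 + H) = 2*H/(-1 + H))
I(8)*w(-6, -1) = (2*8/(-1 + 8))*0 = (2*8/7)*0 = (2*8*(1/7))*0 = (16/7)*0 = 0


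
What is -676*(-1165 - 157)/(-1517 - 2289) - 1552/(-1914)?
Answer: -38740484/165561 ≈ -234.00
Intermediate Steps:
-676*(-1165 - 157)/(-1517 - 2289) - 1552/(-1914) = -676/((-3806/(-1322))) - 1552*(-1/1914) = -676/((-3806*(-1/1322))) + 776/957 = -676/1903/661 + 776/957 = -676*661/1903 + 776/957 = -446836/1903 + 776/957 = -38740484/165561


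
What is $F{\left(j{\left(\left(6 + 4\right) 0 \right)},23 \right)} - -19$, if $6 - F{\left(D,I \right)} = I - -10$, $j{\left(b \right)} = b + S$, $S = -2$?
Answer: $-8$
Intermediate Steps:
$j{\left(b \right)} = -2 + b$ ($j{\left(b \right)} = b - 2 = -2 + b$)
$F{\left(D,I \right)} = -4 - I$ ($F{\left(D,I \right)} = 6 - \left(I - -10\right) = 6 - \left(I + 10\right) = 6 - \left(10 + I\right) = -4 - I$)
$F{\left(j{\left(\left(6 + 4\right) 0 \right)},23 \right)} - -19 = \left(-4 - 23\right) - -19 = \left(-4 - 23\right) + 19 = -27 + 19 = -8$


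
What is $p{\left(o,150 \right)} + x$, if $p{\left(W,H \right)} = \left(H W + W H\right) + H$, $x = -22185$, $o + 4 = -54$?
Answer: $-39435$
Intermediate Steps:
$o = -58$ ($o = -4 - 54 = -58$)
$p{\left(W,H \right)} = H + 2 H W$ ($p{\left(W,H \right)} = \left(H W + H W\right) + H = 2 H W + H = H + 2 H W$)
$p{\left(o,150 \right)} + x = 150 \left(1 + 2 \left(-58\right)\right) - 22185 = 150 \left(1 - 116\right) - 22185 = 150 \left(-115\right) - 22185 = -17250 - 22185 = -39435$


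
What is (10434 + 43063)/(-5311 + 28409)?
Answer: 53497/23098 ≈ 2.3161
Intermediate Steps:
(10434 + 43063)/(-5311 + 28409) = 53497/23098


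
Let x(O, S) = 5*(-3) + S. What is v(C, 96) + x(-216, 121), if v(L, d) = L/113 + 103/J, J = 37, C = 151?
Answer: 460412/4181 ≈ 110.12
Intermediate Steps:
v(L, d) = 103/37 + L/113 (v(L, d) = L/113 + 103/37 = 103/37 + L/113)
x(O, S) = -15 + S
v(C, 96) + x(-216, 121) = (103/37 + (1/113)*151) + (-15 + 121) = (103/37 + 151/113) + 106 = 17226/4181 + 106 = 460412/4181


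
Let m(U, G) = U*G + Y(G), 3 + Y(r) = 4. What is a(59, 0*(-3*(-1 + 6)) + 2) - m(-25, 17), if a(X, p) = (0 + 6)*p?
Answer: 436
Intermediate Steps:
Y(r) = 1 (Y(r) = -3 + 4 = 1)
a(X, p) = 6*p
m(U, G) = 1 + G*U (m(U, G) = U*G + 1 = G*U + 1 = 1 + G*U)
a(59, 0*(-3*(-1 + 6)) + 2) - m(-25, 17) = 6*(0*(-3*(-1 + 6)) + 2) - (1 + 17*(-25)) = 6*(0*(-3*5) + 2) - (1 - 425) = 6*(0*(-15) + 2) - 1*(-424) = 6*(0 + 2) + 424 = 6*2 + 424 = 12 + 424 = 436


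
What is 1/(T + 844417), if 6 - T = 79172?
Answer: 1/765251 ≈ 1.3068e-6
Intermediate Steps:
T = -79166 (T = 6 - 1*79172 = 6 - 79172 = -79166)
1/(T + 844417) = 1/(-79166 + 844417) = 1/765251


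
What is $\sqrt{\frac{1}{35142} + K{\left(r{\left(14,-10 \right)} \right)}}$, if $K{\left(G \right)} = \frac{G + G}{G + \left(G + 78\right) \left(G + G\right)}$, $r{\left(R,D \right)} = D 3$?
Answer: $\frac{\sqrt{239912922894}}{3408774} \approx 0.14369$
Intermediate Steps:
$r{\left(R,D \right)} = 3 D$
$K{\left(G \right)} = \frac{2 G}{G + 2 G \left(78 + G\right)}$ ($K{\left(G \right)} = \frac{2 G}{G + \left(78 + G\right) 2 G} = \frac{2 G}{G + 2 G \left(78 + G\right)}$)
$\sqrt{\frac{1}{35142} + K{\left(r{\left(14,-10 \right)} \right)}} = \sqrt{\frac{1}{35142} + \frac{2}{157 + 2 \cdot 3 \left(-10\right)}} = \sqrt{\frac{1}{35142} + \frac{2}{157 + 2 \left(-30\right)}} = \sqrt{\frac{1}{35142} + \frac{2}{157 - 60}} = \sqrt{\frac{1}{35142} + \frac{2}{97}} = \sqrt{\frac{70381}{3408774}} = \frac{\sqrt{239912922894}}{3408774}$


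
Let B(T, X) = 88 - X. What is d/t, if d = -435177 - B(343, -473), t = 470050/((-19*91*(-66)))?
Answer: -3551700438/33575 ≈ -1.0578e+5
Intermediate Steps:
t = 33575/8151 (t = 470050/((-1729*(-66))) = 470050/114114 = 470050*(1/114114) = 33575/8151 ≈ 4.1191)
d = -435738 (d = -435177 - (88 - 1*(-473)) = -435177 - (88 + 473) = -435177 - 1*561 = -435177 - 561 = -435738)
d/t = -435738/33575/8151 = -435738*8151/33575 = -3551700438/33575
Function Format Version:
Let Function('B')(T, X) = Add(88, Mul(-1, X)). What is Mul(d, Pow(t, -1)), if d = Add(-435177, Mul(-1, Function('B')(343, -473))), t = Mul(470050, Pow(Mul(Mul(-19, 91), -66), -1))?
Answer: Rational(-3551700438, 33575) ≈ -1.0578e+5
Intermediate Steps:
t = Rational(33575, 8151) (t = Mul(470050, Pow(Mul(-1729, -66), -1)) = Mul(470050, Pow(114114, -1)) = Mul(470050, Rational(1, 114114)) = Rational(33575, 8151) ≈ 4.1191)
d = -435738 (d = Add(-435177, Mul(-1, Add(88, Mul(-1, -473)))) = Add(-435177, Mul(-1, Add(88, 473))) = Add(-435177, Mul(-1, 561)) = Add(-435177, -561) = -435738)
Mul(d, Pow(t, -1)) = Mul(-435738, Pow(Rational(33575, 8151), -1)) = Mul(-435738, Rational(8151, 33575)) = Rational(-3551700438, 33575)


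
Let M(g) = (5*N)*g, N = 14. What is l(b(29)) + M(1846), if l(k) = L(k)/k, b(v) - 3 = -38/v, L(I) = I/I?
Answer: 6331809/49 ≈ 1.2922e+5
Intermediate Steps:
M(g) = 70*g (M(g) = (5*14)*g = 70*g)
L(I) = 1
b(v) = 3 - 38/v
l(k) = 1/k
l(b(29)) + M(1846) = 1/(3 - 38/29) + 70*1846 = 1/(3 - 38*1/29) + 129220 = 1/(3 - 38/29) + 129220 = 1/(49/29) + 129220 = 29/49 + 129220 = 6331809/49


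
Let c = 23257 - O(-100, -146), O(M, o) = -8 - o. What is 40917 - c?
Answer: 17798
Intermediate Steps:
c = 23119 (c = 23257 - (-8 - 1*(-146)) = 23257 - (-8 + 146) = 23257 - 1*138 = 23257 - 138 = 23119)
40917 - c = 40917 - 1*23119 = 40917 - 23119 = 17798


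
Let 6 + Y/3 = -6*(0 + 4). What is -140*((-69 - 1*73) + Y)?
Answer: 32480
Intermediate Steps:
Y = -90 (Y = -18 + 3*(-6*(0 + 4)) = -18 + 3*(-6*4) = -18 + 3*(-24) = -18 - 72 = -90)
-140*((-69 - 1*73) + Y) = -140*((-69 - 1*73) - 90) = -140*((-69 - 73) - 90) = -140*(-142 - 90) = -140*(-232) = 32480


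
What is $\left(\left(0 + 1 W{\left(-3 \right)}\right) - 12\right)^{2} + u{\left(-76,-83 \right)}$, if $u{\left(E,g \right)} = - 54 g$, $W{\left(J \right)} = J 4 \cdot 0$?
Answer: $4626$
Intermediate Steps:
$W{\left(J \right)} = 0$ ($W{\left(J \right)} = 4 J 0 = 0$)
$\left(\left(0 + 1 W{\left(-3 \right)}\right) - 12\right)^{2} + u{\left(-76,-83 \right)} = \left(\left(0 + 1 \cdot 0\right) - 12\right)^{2} - -4482 = \left(\left(0 + 0\right) - 12\right)^{2} + 4482 = \left(0 - 12\right)^{2} + 4482 = \left(-12\right)^{2} + 4482 = 144 + 4482 = 4626$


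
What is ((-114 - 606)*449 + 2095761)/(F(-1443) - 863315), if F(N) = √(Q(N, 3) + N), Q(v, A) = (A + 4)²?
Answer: -510069811505/248437596873 - 590827*I*√1394/248437596873 ≈ -2.0531 - 8.8792e-5*I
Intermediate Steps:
Q(v, A) = (4 + A)²
F(N) = √(49 + N) (F(N) = √((4 + 3)² + N) = √(7² + N) = √(49 + N))
((-114 - 606)*449 + 2095761)/(F(-1443) - 863315) = ((-114 - 606)*449 + 2095761)/(√(49 - 1443) - 863315) = (-720*449 + 2095761)/(√(-1394) - 863315) = (-323280 + 2095761)/(I*√1394 - 863315) = 1772481/(-863315 + I*√1394)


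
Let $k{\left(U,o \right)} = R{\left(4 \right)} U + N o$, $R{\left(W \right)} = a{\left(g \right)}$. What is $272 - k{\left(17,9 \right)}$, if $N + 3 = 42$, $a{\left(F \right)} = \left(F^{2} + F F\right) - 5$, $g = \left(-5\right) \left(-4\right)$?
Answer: $-13594$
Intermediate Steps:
$g = 20$
$a{\left(F \right)} = -5 + 2 F^{2}$ ($a{\left(F \right)} = \left(F^{2} + F^{2}\right) - 5 = 2 F^{2} - 5 = -5 + 2 F^{2}$)
$R{\left(W \right)} = 795$ ($R{\left(W \right)} = -5 + 2 \cdot 20^{2} = -5 + 2 \cdot 400 = -5 + 800 = 795$)
$N = 39$ ($N = -3 + 42 = 39$)
$k{\left(U,o \right)} = 39 o + 795 U$ ($k{\left(U,o \right)} = 795 U + 39 o = 39 o + 795 U$)
$272 - k{\left(17,9 \right)} = 272 - \left(39 \cdot 9 + 795 \cdot 17\right) = 272 - \left(351 + 13515\right) = 272 - 13866 = -13594$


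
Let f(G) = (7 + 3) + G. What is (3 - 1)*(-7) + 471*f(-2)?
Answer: 3754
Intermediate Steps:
f(G) = 10 + G
(3 - 1)*(-7) + 471*f(-2) = (3 - 1)*(-7) + 471*(10 - 2) = 2*(-7) + 471*8 = -14 + 3768 = 3754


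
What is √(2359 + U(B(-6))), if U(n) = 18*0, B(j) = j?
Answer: √2359 ≈ 48.570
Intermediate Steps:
U(n) = 0
√(2359 + U(B(-6))) = √(2359 + 0) = √2359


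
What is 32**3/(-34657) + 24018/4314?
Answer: 115171779/24918383 ≈ 4.6220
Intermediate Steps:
32**3/(-34657) + 24018/4314 = 32768*(-1/34657) + 24018*(1/4314) = -32768/34657 + 4003/719 = 115171779/24918383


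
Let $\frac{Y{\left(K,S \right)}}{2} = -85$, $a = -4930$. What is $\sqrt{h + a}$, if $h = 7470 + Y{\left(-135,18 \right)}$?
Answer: $\sqrt{2370} \approx 48.683$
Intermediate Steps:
$Y{\left(K,S \right)} = -170$ ($Y{\left(K,S \right)} = 2 \left(-85\right) = -170$)
$h = 7300$ ($h = 7470 - 170 = 7300$)
$\sqrt{h + a} = \sqrt{7300 - 4930} = \sqrt{2370}$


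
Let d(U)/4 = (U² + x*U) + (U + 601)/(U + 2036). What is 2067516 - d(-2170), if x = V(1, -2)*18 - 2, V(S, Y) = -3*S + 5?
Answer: -1103691726/67 ≈ -1.6473e+7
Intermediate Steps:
V(S, Y) = 5 - 3*S
x = 34 (x = (5 - 3*1)*18 - 2 = (5 - 3)*18 - 2 = 2*18 - 2 = 36 - 2 = 34)
d(U) = 4*U² + 136*U + 4*(601 + U)/(2036 + U) (d(U) = 4*((U² + 34*U) + (U + 601)/(U + 2036)) = 4*((U² + 34*U) + (601 + U)/(2036 + U)) = 4*(U² + 34*U + (601 + U)/(2036 + U)) = 4*U² + 136*U + 4*(601 + U)/(2036 + U))
2067516 - d(-2170) = 2067516 - 4*(601 + (-2170)³ + 2070*(-2170)² + 69225*(-2170))/(2036 - 2170) = 2067516 - 4*(601 - 10218313000 + 2070*4708900 - 150218250)/(-134) = 2067516 - 4*(-1)*(601 - 10218313000 + 9747423000 - 150218250)/134 = 2067516 - 4*(-1)*(-621107649)/134 = 2067516 - 1*1242215298/67 = 2067516 - 1242215298/67 = -1103691726/67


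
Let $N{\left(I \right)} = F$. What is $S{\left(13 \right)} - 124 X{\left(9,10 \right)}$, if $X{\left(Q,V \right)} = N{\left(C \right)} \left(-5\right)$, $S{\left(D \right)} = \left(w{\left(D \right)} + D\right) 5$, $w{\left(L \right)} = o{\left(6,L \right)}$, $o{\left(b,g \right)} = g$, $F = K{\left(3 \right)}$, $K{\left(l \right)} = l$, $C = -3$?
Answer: $1990$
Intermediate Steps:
$F = 3$
$w{\left(L \right)} = L$
$N{\left(I \right)} = 3$
$S{\left(D \right)} = 10 D$ ($S{\left(D \right)} = \left(D + D\right) 5 = 2 D 5 = 10 D$)
$X{\left(Q,V \right)} = -15$ ($X{\left(Q,V \right)} = 3 \left(-5\right) = -15$)
$S{\left(13 \right)} - 124 X{\left(9,10 \right)} = 10 \cdot 13 - -1860 = 130 + 1860 = 1990$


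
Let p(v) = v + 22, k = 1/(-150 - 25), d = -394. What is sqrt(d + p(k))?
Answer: I*sqrt(455707)/35 ≈ 19.287*I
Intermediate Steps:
k = -1/175 (k = 1/(-175) = -1/175 ≈ -0.0057143)
p(v) = 22 + v
sqrt(d + p(k)) = sqrt(-394 + (22 - 1/175)) = sqrt(-394 + 3849/175) = sqrt(-65101/175) = I*sqrt(455707)/35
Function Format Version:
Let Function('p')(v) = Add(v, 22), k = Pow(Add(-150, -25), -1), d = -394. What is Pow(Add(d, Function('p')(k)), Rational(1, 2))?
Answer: Mul(Rational(1, 35), I, Pow(455707, Rational(1, 2))) ≈ Mul(19.287, I)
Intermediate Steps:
k = Rational(-1, 175) (k = Pow(-175, -1) = Rational(-1, 175) ≈ -0.0057143)
Function('p')(v) = Add(22, v)
Pow(Add(d, Function('p')(k)), Rational(1, 2)) = Pow(Add(-394, Add(22, Rational(-1, 175))), Rational(1, 2)) = Pow(Add(-394, Rational(3849, 175)), Rational(1, 2)) = Pow(Rational(-65101, 175), Rational(1, 2)) = Mul(Rational(1, 35), I, Pow(455707, Rational(1, 2)))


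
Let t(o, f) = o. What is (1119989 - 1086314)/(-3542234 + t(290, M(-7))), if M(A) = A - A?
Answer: -11225/1180648 ≈ -0.0095075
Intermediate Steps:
M(A) = 0
(1119989 - 1086314)/(-3542234 + t(290, M(-7))) = (1119989 - 1086314)/(-3542234 + 290) = 33675/(-3541944) = 33675*(-1/3541944) = -11225/1180648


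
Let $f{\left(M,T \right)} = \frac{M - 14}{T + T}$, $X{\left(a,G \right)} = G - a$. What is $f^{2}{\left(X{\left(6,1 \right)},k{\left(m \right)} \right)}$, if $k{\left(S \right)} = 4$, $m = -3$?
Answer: $\frac{361}{64} \approx 5.6406$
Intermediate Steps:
$f{\left(M,T \right)} = \frac{-14 + M}{2 T}$
$f^{2}{\left(X{\left(6,1 \right)},k{\left(m \right)} \right)} = \left(\frac{-14 + \left(1 - 6\right)}{2 \cdot 4}\right)^{2} = \left(\frac{1}{2} \cdot \frac{1}{4} \left(-14 + \left(1 - 6\right)\right)\right)^{2} = \left(\frac{1}{2} \cdot \frac{1}{4} \left(-14 - 5\right)\right)^{2} = \left(\frac{1}{2} \cdot \frac{1}{4} \left(-19\right)\right)^{2} = \left(- \frac{19}{8}\right)^{2} = \frac{361}{64}$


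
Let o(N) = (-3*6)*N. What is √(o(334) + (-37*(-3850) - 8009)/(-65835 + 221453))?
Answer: 5*I*√5822858145902/155618 ≈ 77.531*I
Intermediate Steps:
o(N) = -18*N
√(o(334) + (-37*(-3850) - 8009)/(-65835 + 221453)) = √(-18*334 + (-37*(-3850) - 8009)/(-65835 + 221453)) = √(-6012 + (142450 - 8009)/155618) = √(-6012 + 134441*(1/155618)) = √(-6012 + 134441/155618) = √(-935440975/155618) = 5*I*√5822858145902/155618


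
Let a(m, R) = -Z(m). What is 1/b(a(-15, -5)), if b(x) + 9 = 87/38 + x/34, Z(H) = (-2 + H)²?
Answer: -19/289 ≈ -0.065744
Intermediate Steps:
a(m, R) = -(-2 + m)²
b(x) = -255/38 + x/34 (b(x) = -9 + (87/38 + x/34) = -255/38 + x/34)
1/b(a(-15, -5)) = 1/(-255/38 + (-(-2 - 15)²)/34) = 1/(-255/38 + (-1*(-17)²)/34) = 1/(-255/38 + (-1*289)/34) = 1/(-255/38 + (1/34)*(-289)) = 1/(-255/38 - 17/2) = 1/(-289/19) = -19/289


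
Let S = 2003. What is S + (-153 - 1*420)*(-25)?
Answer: 16328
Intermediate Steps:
S + (-153 - 1*420)*(-25) = 2003 + (-153 - 1*420)*(-25) = 2003 + (-153 - 420)*(-25) = 2003 - 573*(-25) = 2003 + 14325 = 16328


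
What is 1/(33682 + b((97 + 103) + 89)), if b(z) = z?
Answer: 1/33971 ≈ 2.9437e-5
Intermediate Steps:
1/(33682 + b((97 + 103) + 89)) = 1/(33682 + ((97 + 103) + 89)) = 1/(33682 + (200 + 89)) = 1/(33682 + 289) = 1/33971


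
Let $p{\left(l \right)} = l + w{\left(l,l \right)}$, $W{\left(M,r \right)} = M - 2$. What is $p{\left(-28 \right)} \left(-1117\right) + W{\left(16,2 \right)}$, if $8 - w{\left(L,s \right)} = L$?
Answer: $-8922$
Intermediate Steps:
$w{\left(L,s \right)} = 8 - L$
$W{\left(M,r \right)} = -2 + M$
$p{\left(l \right)} = 8$ ($p{\left(l \right)} = l - \left(-8 + l\right) = 8$)
$p{\left(-28 \right)} \left(-1117\right) + W{\left(16,2 \right)} = 8 \left(-1117\right) + \left(-2 + 16\right) = -8936 + 14 = -8922$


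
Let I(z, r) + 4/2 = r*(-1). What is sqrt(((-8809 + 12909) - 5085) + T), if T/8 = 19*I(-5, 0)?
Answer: I*sqrt(1289) ≈ 35.903*I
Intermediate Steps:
I(z, r) = -2 - r (I(z, r) = -2 + r*(-1) = -2 - r)
T = -304 (T = 8*(19*(-2 - 1*0)) = 8*(19*(-2 + 0)) = 8*(19*(-2)) = 8*(-38) = -304)
sqrt(((-8809 + 12909) - 5085) + T) = sqrt(((-8809 + 12909) - 5085) - 304) = sqrt((4100 - 5085) - 304) = sqrt(-985 - 304) = sqrt(-1289) = I*sqrt(1289)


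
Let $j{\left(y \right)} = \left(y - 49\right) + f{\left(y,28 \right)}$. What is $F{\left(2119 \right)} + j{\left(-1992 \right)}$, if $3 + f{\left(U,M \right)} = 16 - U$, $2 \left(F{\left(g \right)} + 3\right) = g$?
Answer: $\frac{2041}{2} \approx 1020.5$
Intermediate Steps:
$F{\left(g \right)} = -3 + \frac{g}{2}$
$f{\left(U,M \right)} = 13 - U$ ($f{\left(U,M \right)} = -3 - \left(-16 + U\right) = 13 - U$)
$j{\left(y \right)} = -36$ ($j{\left(y \right)} = \left(y - 49\right) - \left(-13 + y\right) = \left(-49 + y\right) - \left(-13 + y\right) = -36$)
$F{\left(2119 \right)} + j{\left(-1992 \right)} = \left(-3 + \frac{1}{2} \cdot 2119\right) - 36 = \left(-3 + \frac{2119}{2}\right) - 36 = \frac{2113}{2} - 36 = \frac{2041}{2}$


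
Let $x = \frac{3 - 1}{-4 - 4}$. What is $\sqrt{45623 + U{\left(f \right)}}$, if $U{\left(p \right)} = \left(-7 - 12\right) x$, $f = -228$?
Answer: $\frac{3 \sqrt{20279}}{2} \approx 213.61$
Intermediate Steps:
$x = - \frac{1}{4}$ ($x = \frac{2}{-8} = 2 \left(- \frac{1}{8}\right) = - \frac{1}{4} \approx -0.25$)
$U{\left(p \right)} = \frac{19}{4}$ ($U{\left(p \right)} = \left(-7 - 12\right) \left(- \frac{1}{4}\right) = \left(-19\right) \left(- \frac{1}{4}\right) = \frac{19}{4}$)
$\sqrt{45623 + U{\left(f \right)}} = \sqrt{45623 + \frac{19}{4}} = \sqrt{\frac{182511}{4}} = \frac{3 \sqrt{20279}}{2}$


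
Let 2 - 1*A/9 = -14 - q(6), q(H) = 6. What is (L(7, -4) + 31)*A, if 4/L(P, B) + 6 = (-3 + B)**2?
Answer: 264726/43 ≈ 6156.4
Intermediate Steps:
L(P, B) = 4/(-6 + (-3 + B)**2)
A = 198 (A = 18 - 9*(-14 - 1*6) = 18 - 9*(-14 - 6) = 18 - 9*(-20) = 18 + 180 = 198)
(L(7, -4) + 31)*A = (4/(-6 + (-3 - 4)**2) + 31)*198 = (4/(-6 + (-7)**2) + 31)*198 = (4/(-6 + 49) + 31)*198 = (4/43 + 31)*198 = (1337/43)*198 = 264726/43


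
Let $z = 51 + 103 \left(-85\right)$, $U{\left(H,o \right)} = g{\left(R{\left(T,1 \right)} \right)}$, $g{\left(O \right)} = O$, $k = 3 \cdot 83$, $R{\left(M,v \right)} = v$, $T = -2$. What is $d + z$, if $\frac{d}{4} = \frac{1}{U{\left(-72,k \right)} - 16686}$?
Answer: $- \frac{145226244}{16685} \approx -8704.0$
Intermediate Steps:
$k = 249$
$U{\left(H,o \right)} = 1$
$z = -8704$ ($z = 51 - 8755 = -8704$)
$d = - \frac{4}{16685}$ ($d = \frac{4}{1 - 16686} = \frac{4}{-16685} = 4 \left(- \frac{1}{16685}\right) = - \frac{4}{16685} \approx -0.00023974$)
$d + z = - \frac{4}{16685} - 8704 = - \frac{145226244}{16685}$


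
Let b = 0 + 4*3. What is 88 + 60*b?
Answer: 808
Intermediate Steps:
b = 12 (b = 0 + 12 = 12)
88 + 60*b = 88 + 60*12 = 88 + 720 = 808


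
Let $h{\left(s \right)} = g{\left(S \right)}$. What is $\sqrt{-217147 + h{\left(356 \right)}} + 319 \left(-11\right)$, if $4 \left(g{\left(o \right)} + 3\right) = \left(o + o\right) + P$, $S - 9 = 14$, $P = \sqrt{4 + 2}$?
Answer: $-3509 + \frac{i \sqrt{868554 - \sqrt{6}}}{2} \approx -3509.0 + 465.98 i$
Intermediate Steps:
$P = \sqrt{6} \approx 2.4495$
$S = 23$ ($S = 9 + 14 = 23$)
$g{\left(o \right)} = -3 + \frac{o}{2} + \frac{\sqrt{6}}{4}$ ($g{\left(o \right)} = -3 + \frac{\left(o + o\right) + \sqrt{6}}{4} = -3 + \frac{2 o + \sqrt{6}}{4} = -3 + \frac{\sqrt{6} + 2 o}{4} = -3 + \left(\frac{o}{2} + \frac{\sqrt{6}}{4}\right) = -3 + \frac{o}{2} + \frac{\sqrt{6}}{4}$)
$h{\left(s \right)} = \frac{17}{2} + \frac{\sqrt{6}}{4}$ ($h{\left(s \right)} = -3 + \frac{1}{2} \cdot 23 + \frac{\sqrt{6}}{4} = -3 + \frac{23}{2} + \frac{\sqrt{6}}{4} = \frac{17}{2} + \frac{\sqrt{6}}{4}$)
$\sqrt{-217147 + h{\left(356 \right)}} + 319 \left(-11\right) = \sqrt{-217147 + \left(\frac{17}{2} + \frac{\sqrt{6}}{4}\right)} + 319 \left(-11\right) = \sqrt{- \frac{434277}{2} + \frac{\sqrt{6}}{4}} - 3509 = -3509 + \sqrt{- \frac{434277}{2} + \frac{\sqrt{6}}{4}}$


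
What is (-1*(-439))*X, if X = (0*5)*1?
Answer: 0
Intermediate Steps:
X = 0 (X = 0*1 = 0)
(-1*(-439))*X = -1*(-439)*0 = 439*0 = 0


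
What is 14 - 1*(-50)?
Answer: 64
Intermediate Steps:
14 - 1*(-50) = 14 + 50 = 64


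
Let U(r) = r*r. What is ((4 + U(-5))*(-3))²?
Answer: 7569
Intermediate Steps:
U(r) = r²
((4 + U(-5))*(-3))² = ((4 + (-5)²)*(-3))² = ((4 + 25)*(-3))² = (29*(-3))² = (-87)² = 7569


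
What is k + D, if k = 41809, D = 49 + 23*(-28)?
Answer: 41214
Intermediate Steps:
D = -595 (D = 49 - 644 = -595)
k + D = 41809 - 595 = 41214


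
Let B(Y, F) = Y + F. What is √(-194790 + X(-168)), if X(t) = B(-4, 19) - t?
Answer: 3*I*√21623 ≈ 441.14*I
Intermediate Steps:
B(Y, F) = F + Y
X(t) = 15 - t (X(t) = (19 - 4) - t = 15 - t)
√(-194790 + X(-168)) = √(-194790 + (15 - 1*(-168))) = √(-194790 + (15 + 168)) = √(-194790 + 183) = √(-194607) = 3*I*√21623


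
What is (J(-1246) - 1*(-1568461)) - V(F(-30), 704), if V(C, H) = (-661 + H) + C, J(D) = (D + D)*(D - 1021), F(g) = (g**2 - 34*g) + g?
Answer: 7215892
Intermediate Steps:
F(g) = g**2 - 33*g
J(D) = 2*D*(-1021 + D) (J(D) = (2*D)*(-1021 + D) = 2*D*(-1021 + D))
V(C, H) = -661 + C + H
(J(-1246) - 1*(-1568461)) - V(F(-30), 704) = (2*(-1246)*(-1021 - 1246) - 1*(-1568461)) - (-661 - 30*(-33 - 30) + 704) = (2*(-1246)*(-2267) + 1568461) - (-661 - 30*(-63) + 704) = (5649364 + 1568461) - (-661 + 1890 + 704) = 7217825 - 1*1933 = 7217825 - 1933 = 7215892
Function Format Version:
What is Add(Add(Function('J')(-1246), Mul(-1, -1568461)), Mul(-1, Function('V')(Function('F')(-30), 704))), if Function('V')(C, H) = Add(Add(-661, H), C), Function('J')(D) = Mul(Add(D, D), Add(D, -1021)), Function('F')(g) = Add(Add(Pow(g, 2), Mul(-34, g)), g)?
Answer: 7215892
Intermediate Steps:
Function('F')(g) = Add(Pow(g, 2), Mul(-33, g))
Function('J')(D) = Mul(2, D, Add(-1021, D)) (Function('J')(D) = Mul(Mul(2, D), Add(-1021, D)) = Mul(2, D, Add(-1021, D)))
Function('V')(C, H) = Add(-661, C, H)
Add(Add(Function('J')(-1246), Mul(-1, -1568461)), Mul(-1, Function('V')(Function('F')(-30), 704))) = Add(Add(Mul(2, -1246, Add(-1021, -1246)), Mul(-1, -1568461)), Mul(-1, Add(-661, Mul(-30, Add(-33, -30)), 704))) = Add(Add(Mul(2, -1246, -2267), 1568461), Mul(-1, Add(-661, Mul(-30, -63), 704))) = Add(Add(5649364, 1568461), Mul(-1, Add(-661, 1890, 704))) = Add(7217825, Mul(-1, 1933)) = Add(7217825, -1933) = 7215892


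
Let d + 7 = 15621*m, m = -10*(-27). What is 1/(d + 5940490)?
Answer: 1/10158153 ≈ 9.8443e-8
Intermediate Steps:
m = 270
d = 4217663 (d = -7 + 15621*270 = -7 + 4217670 = 4217663)
1/(d + 5940490) = 1/(4217663 + 5940490) = 1/10158153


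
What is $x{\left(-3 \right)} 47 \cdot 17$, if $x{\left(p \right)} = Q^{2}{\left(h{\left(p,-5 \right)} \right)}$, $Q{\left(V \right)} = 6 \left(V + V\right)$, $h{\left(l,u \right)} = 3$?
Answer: $1035504$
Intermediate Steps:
$Q{\left(V \right)} = 12 V$ ($Q{\left(V \right)} = 6 \cdot 2 V = 12 V$)
$x{\left(p \right)} = 1296$ ($x{\left(p \right)} = \left(12 \cdot 3\right)^{2} = 36^{2} = 1296$)
$x{\left(-3 \right)} 47 \cdot 17 = 1296 \cdot 47 \cdot 17 = 60912 \cdot 17 = 1035504$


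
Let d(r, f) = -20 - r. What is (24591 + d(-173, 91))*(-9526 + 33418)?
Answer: 591183648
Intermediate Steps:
(24591 + d(-173, 91))*(-9526 + 33418) = (24591 + (-20 - 1*(-173)))*(-9526 + 33418) = (24591 + (-20 + 173))*23892 = (24591 + 153)*23892 = 24744*23892 = 591183648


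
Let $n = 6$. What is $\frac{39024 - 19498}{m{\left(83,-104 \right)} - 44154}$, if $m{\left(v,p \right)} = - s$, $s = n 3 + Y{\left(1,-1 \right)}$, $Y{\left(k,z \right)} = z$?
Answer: $- \frac{19526}{44171} \approx -0.44205$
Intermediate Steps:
$s = 17$ ($s = 6 \cdot 3 - 1 = 18 - 1 = 17$)
$m{\left(v,p \right)} = -17$ ($m{\left(v,p \right)} = \left(-1\right) 17 = -17$)
$\frac{39024 - 19498}{m{\left(83,-104 \right)} - 44154} = \frac{39024 - 19498}{-17 - 44154} = \frac{19526}{-44171} = 19526 \left(- \frac{1}{44171}\right) = - \frac{19526}{44171}$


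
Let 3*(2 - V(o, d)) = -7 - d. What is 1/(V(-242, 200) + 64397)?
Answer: 1/64468 ≈ 1.5512e-5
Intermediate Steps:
V(o, d) = 13/3 + d/3 (V(o, d) = 2 - (-7 - d)/3 = 2 + (7/3 + d/3) = 13/3 + d/3)
1/(V(-242, 200) + 64397) = 1/((13/3 + (⅓)*200) + 64397) = 1/((13/3 + 200/3) + 64397) = 1/(71 + 64397) = 1/64468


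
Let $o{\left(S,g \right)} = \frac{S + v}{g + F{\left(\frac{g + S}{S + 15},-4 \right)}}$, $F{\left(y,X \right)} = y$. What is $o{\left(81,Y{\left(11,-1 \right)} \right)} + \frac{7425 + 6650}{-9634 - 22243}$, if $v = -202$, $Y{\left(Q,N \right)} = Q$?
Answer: $- \frac{96610333}{9148699} \approx -10.56$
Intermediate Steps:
$o{\left(S,g \right)} = \frac{-202 + S}{g + \frac{S + g}{15 + S}}$ ($o{\left(S,g \right)} = \frac{S - 202}{g + \frac{g + S}{S + 15}} = \frac{-202 + S}{g + \frac{S + g}{15 + S}}$)
$o{\left(81,Y{\left(11,-1 \right)} \right)} + \frac{7425 + 6650}{-9634 - 22243} = \frac{\left(-202 + 81\right) \left(15 + 81\right)}{81 + 11 + 11 \left(15 + 81\right)} + \frac{7425 + 6650}{-9634 - 22243} = \frac{1}{81 + 11 + 11 \cdot 96} \left(-121\right) 96 + \frac{14075}{-31877} = \frac{1}{81 + 11 + 1056} \left(-121\right) 96 + 14075 \left(- \frac{1}{31877}\right) = \frac{1}{1148} \left(-121\right) 96 - \frac{14075}{31877} = - \frac{2904}{287} - \frac{14075}{31877} = - \frac{96610333}{9148699}$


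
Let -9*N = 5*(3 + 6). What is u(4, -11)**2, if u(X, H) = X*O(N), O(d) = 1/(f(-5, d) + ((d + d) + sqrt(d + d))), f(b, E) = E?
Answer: 16/(15 - I*sqrt(10))**2 ≈ 0.062291 + 0.027486*I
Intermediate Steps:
N = -5 (N = -5*(3 + 6)/9 = -5*9/9 = -1/9*45 = -5)
O(d) = 1/(3*d + sqrt(2)*sqrt(d)) (O(d) = 1/(d + ((d + d) + sqrt(d + d))) = 1/(d + (2*d + sqrt(2*d))) = 1/(d + (2*d + sqrt(2)*sqrt(d))) = 1/(3*d + sqrt(2)*sqrt(d)))
u(X, H) = X/(-15 + I*sqrt(10)) (u(X, H) = X/(3*(-5) + sqrt(2)*sqrt(-5)) = X/(-15 + sqrt(2)*(I*sqrt(5))) = X/(-15 + I*sqrt(10)))
u(4, -11)**2 = (-3/47*4 - 1/235*I*4*sqrt(10))**2 = (-12/47 - 4*I*sqrt(10)/235)**2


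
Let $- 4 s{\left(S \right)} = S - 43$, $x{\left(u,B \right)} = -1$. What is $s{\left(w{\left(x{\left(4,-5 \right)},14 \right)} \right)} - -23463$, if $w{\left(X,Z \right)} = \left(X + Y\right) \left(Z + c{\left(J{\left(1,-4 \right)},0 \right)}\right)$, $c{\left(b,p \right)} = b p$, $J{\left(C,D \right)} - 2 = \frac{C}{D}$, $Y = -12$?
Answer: $\frac{94077}{4} \approx 23519.0$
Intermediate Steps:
$J{\left(C,D \right)} = 2 + \frac{C}{D}$
$w{\left(X,Z \right)} = Z \left(-12 + X\right)$ ($w{\left(X,Z \right)} = \left(X - 12\right) \left(Z + \left(2 + 1 \frac{1}{-4}\right) 0\right) = \left(-12 + X\right) \left(Z + \left(2 + 1 \left(- \frac{1}{4}\right)\right) 0\right) = \left(-12 + X\right) \left(Z + \left(2 - \frac{1}{4}\right) 0\right) = \left(-12 + X\right) \left(Z + \frac{7}{4} \cdot 0\right) = \left(-12 + X\right) \left(Z + 0\right) = \left(-12 + X\right) Z = Z \left(-12 + X\right)$)
$s{\left(S \right)} = \frac{43}{4} - \frac{S}{4}$ ($s{\left(S \right)} = - \frac{S - 43}{4} = - \frac{-43 + S}{4} = \frac{43}{4} - \frac{S}{4}$)
$s{\left(w{\left(x{\left(4,-5 \right)},14 \right)} \right)} - -23463 = \left(\frac{43}{4} - \frac{14 \left(-12 - 1\right)}{4}\right) - -23463 = \left(\frac{43}{4} - \frac{14 \left(-13\right)}{4}\right) + 23463 = \left(\frac{43}{4} - - \frac{91}{2}\right) + 23463 = \left(\frac{43}{4} + \frac{91}{2}\right) + 23463 = \frac{225}{4} + 23463 = \frac{94077}{4}$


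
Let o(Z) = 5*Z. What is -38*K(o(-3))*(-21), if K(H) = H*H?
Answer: 179550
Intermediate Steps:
K(H) = H**2
-38*K(o(-3))*(-21) = -38*(5*(-3))**2*(-21) = -38*(-15)**2*(-21) = -38*225*(-21) = -8550*(-21) = 179550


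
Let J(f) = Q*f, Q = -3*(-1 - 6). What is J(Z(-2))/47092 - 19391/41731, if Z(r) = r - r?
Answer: -19391/41731 ≈ -0.46467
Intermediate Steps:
Z(r) = 0
Q = 21 (Q = -3*(-7) = 21)
J(f) = 21*f
J(Z(-2))/47092 - 19391/41731 = (21*0)/47092 - 19391/41731 = 0*(1/47092) - 19391*1/41731 = 0 - 19391/41731 = -19391/41731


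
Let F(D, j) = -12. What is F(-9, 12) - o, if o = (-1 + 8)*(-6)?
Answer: 30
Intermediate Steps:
o = -42 (o = 7*(-6) = -42)
F(-9, 12) - o = -12 - 1*(-42) = -12 + 42 = 30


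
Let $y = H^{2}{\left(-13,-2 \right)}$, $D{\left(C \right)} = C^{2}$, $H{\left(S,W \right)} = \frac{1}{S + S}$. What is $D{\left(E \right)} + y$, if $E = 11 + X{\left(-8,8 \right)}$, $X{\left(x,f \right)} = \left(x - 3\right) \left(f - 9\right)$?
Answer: $\frac{327185}{676} \approx 484.0$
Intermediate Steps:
$X{\left(x,f \right)} = \left(-9 + f\right) \left(-3 + x\right)$ ($X{\left(x,f \right)} = \left(-3 + x\right) \left(-9 + f\right) = \left(-9 + f\right) \left(-3 + x\right)$)
$H{\left(S,W \right)} = \frac{1}{2 S}$
$E = 22$ ($E = 11 + \left(27 - -72 - 24 + 8 \left(-8\right)\right) = 11 + \left(27 + 72 - 24 - 64\right) = 11 + 11 = 22$)
$y = \frac{1}{676}$ ($y = \left(\frac{1}{2 \left(-13\right)}\right)^{2} = \left(\frac{1}{2} \left(- \frac{1}{13}\right)\right)^{2} = \left(- \frac{1}{26}\right)^{2} = \frac{1}{676} \approx 0.0014793$)
$D{\left(E \right)} + y = 22^{2} + \frac{1}{676} = 484 + \frac{1}{676} = \frac{327185}{676}$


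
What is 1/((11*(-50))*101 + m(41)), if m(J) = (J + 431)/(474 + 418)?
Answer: -223/12387532 ≈ -1.8002e-5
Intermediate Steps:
m(J) = 431/892 + J/892 (m(J) = (431 + J)/892 = (431 + J)*(1/892) = 431/892 + J/892)
1/((11*(-50))*101 + m(41)) = 1/((11*(-50))*101 + (431/892 + (1/892)*41)) = 1/(-550*101 + (431/892 + 41/892)) = 1/(-55550 + 118/223) = 1/(-12387532/223) = -223/12387532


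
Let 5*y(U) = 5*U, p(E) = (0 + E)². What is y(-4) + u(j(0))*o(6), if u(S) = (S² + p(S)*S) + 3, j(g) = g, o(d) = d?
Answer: 14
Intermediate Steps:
p(E) = E²
y(U) = U (y(U) = (5*U)/5 = U)
u(S) = 3 + S² + S³ (u(S) = (S² + S²*S) + 3 = (S² + S³) + 3 = 3 + S² + S³)
y(-4) + u(j(0))*o(6) = -4 + (3 + 0² + 0³)*6 = -4 + (3 + 0 + 0)*6 = -4 + 3*6 = -4 + 18 = 14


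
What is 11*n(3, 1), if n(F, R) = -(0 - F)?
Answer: 33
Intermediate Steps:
n(F, R) = F (n(F, R) = -(-1)*F = F)
11*n(3, 1) = 11*3 = 33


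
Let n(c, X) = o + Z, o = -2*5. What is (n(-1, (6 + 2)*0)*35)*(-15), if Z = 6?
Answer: 2100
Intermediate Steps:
o = -10
n(c, X) = -4 (n(c, X) = -10 + 6 = -4)
(n(-1, (6 + 2)*0)*35)*(-15) = -4*35*(-15) = -140*(-15) = 2100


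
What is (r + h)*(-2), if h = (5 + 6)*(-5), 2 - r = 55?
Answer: 216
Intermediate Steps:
r = -53 (r = 2 - 1*55 = 2 - 55 = -53)
h = -55 (h = 11*(-5) = -55)
(r + h)*(-2) = (-53 - 55)*(-2) = -108*(-2) = 216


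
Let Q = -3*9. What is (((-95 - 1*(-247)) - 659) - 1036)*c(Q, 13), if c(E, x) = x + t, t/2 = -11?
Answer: 13887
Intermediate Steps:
t = -22 (t = 2*(-11) = -22)
Q = -27
c(E, x) = -22 + x (c(E, x) = x - 22 = -22 + x)
(((-95 - 1*(-247)) - 659) - 1036)*c(Q, 13) = (((-95 - 1*(-247)) - 659) - 1036)*(-22 + 13) = (((-95 + 247) - 659) - 1036)*(-9) = ((152 - 659) - 1036)*(-9) = (-507 - 1036)*(-9) = -1543*(-9) = 13887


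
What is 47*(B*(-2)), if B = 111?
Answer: -10434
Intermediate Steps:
47*(B*(-2)) = 47*(111*(-2)) = 47*(-222) = -10434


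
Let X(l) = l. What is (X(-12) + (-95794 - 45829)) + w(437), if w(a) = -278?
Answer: -141913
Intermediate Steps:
(X(-12) + (-95794 - 45829)) + w(437) = (-12 + (-95794 - 45829)) - 278 = (-12 - 141623) - 278 = -141635 - 278 = -141913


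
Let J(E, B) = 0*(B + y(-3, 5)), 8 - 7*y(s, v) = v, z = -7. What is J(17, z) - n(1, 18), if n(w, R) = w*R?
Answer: -18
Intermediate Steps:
y(s, v) = 8/7 - v/7
n(w, R) = R*w
J(E, B) = 0 (J(E, B) = 0*(B + (8/7 - ⅐*5)) = 0*(B + (8/7 - 5/7)) = 0*(B + 3/7) = 0*(3/7 + B) = 0)
J(17, z) - n(1, 18) = 0 - 18 = -18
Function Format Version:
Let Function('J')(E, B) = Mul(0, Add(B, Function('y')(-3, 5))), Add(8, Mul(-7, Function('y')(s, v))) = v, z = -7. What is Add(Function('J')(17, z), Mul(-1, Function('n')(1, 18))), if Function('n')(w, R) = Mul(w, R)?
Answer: -18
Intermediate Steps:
Function('y')(s, v) = Add(Rational(8, 7), Mul(Rational(-1, 7), v))
Function('n')(w, R) = Mul(R, w)
Function('J')(E, B) = 0 (Function('J')(E, B) = Mul(0, Add(B, Add(Rational(8, 7), Mul(Rational(-1, 7), 5)))) = Mul(0, Add(B, Add(Rational(8, 7), Rational(-5, 7)))) = Mul(0, Add(B, Rational(3, 7))) = Mul(0, Add(Rational(3, 7), B)) = 0)
Add(Function('J')(17, z), Mul(-1, Function('n')(1, 18))) = Add(0, Mul(-1, Mul(18, 1))) = Add(0, Mul(-1, 18)) = Add(0, -18) = -18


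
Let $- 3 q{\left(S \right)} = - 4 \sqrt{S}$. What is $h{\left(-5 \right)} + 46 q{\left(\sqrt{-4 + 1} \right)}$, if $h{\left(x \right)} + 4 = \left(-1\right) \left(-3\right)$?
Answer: $-1 + \frac{184 \sqrt[4]{3} \sqrt{i}}{3} \approx 56.077 + 57.077 i$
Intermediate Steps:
$q{\left(S \right)} = \frac{4 \sqrt{S}}{3}$ ($q{\left(S \right)} = - \frac{\left(-4\right) \sqrt{S}}{3} = \frac{4 \sqrt{S}}{3}$)
$h{\left(x \right)} = -1$ ($h{\left(x \right)} = -4 - -3 = -4 + 3 = -1$)
$h{\left(-5 \right)} + 46 q{\left(\sqrt{-4 + 1} \right)} = -1 + 46 \frac{4 \sqrt{\sqrt{-4 + 1}}}{3} = -1 + 46 \frac{4 \sqrt{\sqrt{-3}}}{3} = -1 + 46 \frac{4 \sqrt{i \sqrt{3}}}{3} = -1 + 46 \frac{4 \sqrt[4]{3} \sqrt{i}}{3} = -1 + \frac{184 \sqrt[4]{3} \sqrt{i}}{3}$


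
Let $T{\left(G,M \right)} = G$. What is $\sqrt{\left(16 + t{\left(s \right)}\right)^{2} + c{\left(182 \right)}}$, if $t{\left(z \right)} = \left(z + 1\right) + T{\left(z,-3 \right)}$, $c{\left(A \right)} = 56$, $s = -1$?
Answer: $\sqrt{281} \approx 16.763$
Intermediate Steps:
$t{\left(z \right)} = 1 + 2 z$ ($t{\left(z \right)} = \left(z + 1\right) + z = \left(1 + z\right) + z = 1 + 2 z$)
$\sqrt{\left(16 + t{\left(s \right)}\right)^{2} + c{\left(182 \right)}} = \sqrt{\left(16 + \left(1 + 2 \left(-1\right)\right)\right)^{2} + 56} = \sqrt{\left(16 + \left(1 - 2\right)\right)^{2} + 56} = \sqrt{\left(16 - 1\right)^{2} + 56} = \sqrt{15^{2} + 56} = \sqrt{225 + 56} = \sqrt{281}$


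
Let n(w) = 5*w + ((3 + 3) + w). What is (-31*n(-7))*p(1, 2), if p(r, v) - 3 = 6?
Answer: 10044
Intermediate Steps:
p(r, v) = 9 (p(r, v) = 3 + 6 = 9)
n(w) = 6 + 6*w (n(w) = 5*w + (6 + w) = 6 + 6*w)
(-31*n(-7))*p(1, 2) = -31*(6 + 6*(-7))*9 = -31*(6 - 42)*9 = -31*(-36)*9 = 1116*9 = 10044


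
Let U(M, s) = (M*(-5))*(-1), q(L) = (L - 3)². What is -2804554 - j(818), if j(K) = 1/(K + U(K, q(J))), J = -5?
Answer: -13764751033/4908 ≈ -2.8046e+6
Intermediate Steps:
q(L) = (-3 + L)²
U(M, s) = 5*M (U(M, s) = -5*M*(-1) = 5*M)
j(K) = 1/(6*K) (j(K) = 1/(K + 5*K) = 1/(6*K))
-2804554 - j(818) = -2804554 - 1/(6*818) = -2804554 - 1*1/4908 = -2804554 - 1/4908 = -13764751033/4908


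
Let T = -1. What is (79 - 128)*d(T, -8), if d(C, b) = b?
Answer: 392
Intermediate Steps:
(79 - 128)*d(T, -8) = (79 - 128)*(-8) = -49*(-8) = 392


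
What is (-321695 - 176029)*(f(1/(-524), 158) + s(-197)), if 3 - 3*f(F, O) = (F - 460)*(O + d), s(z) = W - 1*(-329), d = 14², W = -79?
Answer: -3555536438022/131 ≈ -2.7142e+10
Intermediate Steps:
d = 196
s(z) = 250 (s(z) = -79 - 1*(-329) = -79 + 329 = 250)
f(F, O) = 1 - (-460 + F)*(196 + O)/3 (f(F, O) = 1 - (F - 460)*(O + 196)/3 = 1 - (-460 + F)*(196 + O)/3)
(-321695 - 176029)*(f(1/(-524), 158) + s(-197)) = (-321695 - 176029)*((90163/3 - 196/3/(-524) + (460/3)*158 - ⅓*158/(-524)) + 250) = -497724*((90163/3 - 196/3*(-1/524) + 72680/3 - ⅓*(-1/524)*158) + 250) = -497724*((90163/3 + 49/393 + 72680/3 + 79/786) + 250) = -497724*(14221681/262 + 250) = -497724*14287181/262 = -3555536438022/131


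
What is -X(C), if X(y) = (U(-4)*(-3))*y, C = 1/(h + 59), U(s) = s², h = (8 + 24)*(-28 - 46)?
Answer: -48/2309 ≈ -0.020788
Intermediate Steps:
h = -2368 (h = 32*(-74) = -2368)
C = -1/2309 (C = 1/(-2368 + 59) = 1/(-2309) = -1/2309 ≈ -0.00043309)
X(y) = -48*y (X(y) = ((-4)²*(-3))*y = (16*(-3))*y = -48*y)
-X(C) = -(-48)*(-1)/2309 = -1*48/2309 = -48/2309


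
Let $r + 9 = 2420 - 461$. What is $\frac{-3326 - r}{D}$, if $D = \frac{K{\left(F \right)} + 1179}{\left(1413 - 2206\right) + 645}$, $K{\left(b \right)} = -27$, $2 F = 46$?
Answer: $\frac{48803}{72} \approx 677.82$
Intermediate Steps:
$r = 1950$ ($r = -9 + \left(2420 - 461\right) = -9 + 1959 = 1950$)
$F = 23$ ($F = \frac{1}{2} \cdot 46 = 23$)
$D = - \frac{288}{37}$ ($D = \frac{-27 + 1179}{\left(1413 - 2206\right) + 645} = \frac{1152}{\left(1413 - 2206\right) + 645} = \frac{1152}{-793 + 645} = \frac{1152}{-148} = 1152 \left(- \frac{1}{148}\right) = - \frac{288}{37} \approx -7.7838$)
$\frac{-3326 - r}{D} = \frac{-3326 - 1950}{- \frac{288}{37}} = \left(-3326 - 1950\right) \left(- \frac{37}{288}\right) = \left(-5276\right) \left(- \frac{37}{288}\right) = \frac{48803}{72}$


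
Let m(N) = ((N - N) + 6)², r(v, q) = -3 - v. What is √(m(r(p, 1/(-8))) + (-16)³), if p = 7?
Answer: 2*I*√1015 ≈ 63.718*I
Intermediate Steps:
m(N) = 36 (m(N) = (0 + 6)² = 6² = 36)
√(m(r(p, 1/(-8))) + (-16)³) = √(36 + (-16)³) = √(36 - 4096) = √(-4060) = 2*I*√1015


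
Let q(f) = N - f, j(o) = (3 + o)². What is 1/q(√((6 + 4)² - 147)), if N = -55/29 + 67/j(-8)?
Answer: 411800/25026999 + 525625*I*√47/25026999 ≈ 0.016454 + 0.14398*I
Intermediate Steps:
N = 568/725 (N = -55/29 + 67/((3 - 8)²) = -55*1/29 + 67/((-5)²) = -55/29 + 67/25 = 568/725 ≈ 0.78345)
q(f) = 568/725 - f
1/q(√((6 + 4)² - 147)) = 1/(568/725 - √((6 + 4)² - 147)) = 1/(568/725 - √(10² - 147)) = 1/(568/725 - √(100 - 147)) = 1/(568/725 - √(-47)) = 1/(568/725 - I*√47)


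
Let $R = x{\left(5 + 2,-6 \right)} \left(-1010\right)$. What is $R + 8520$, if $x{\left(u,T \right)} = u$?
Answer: $1450$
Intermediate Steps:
$R = -7070$ ($R = \left(5 + 2\right) \left(-1010\right) = 7 \left(-1010\right) = -7070$)
$R + 8520 = -7070 + 8520 = 1450$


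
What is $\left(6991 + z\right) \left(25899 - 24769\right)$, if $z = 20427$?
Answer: $30982340$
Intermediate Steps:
$\left(6991 + z\right) \left(25899 - 24769\right) = \left(6991 + 20427\right) \left(25899 - 24769\right) = 27418 \cdot 1130 = 30982340$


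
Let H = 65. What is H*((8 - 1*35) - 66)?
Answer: -6045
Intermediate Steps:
H*((8 - 1*35) - 66) = 65*((8 - 1*35) - 66) = 65*((8 - 35) - 66) = 65*(-27 - 66) = 65*(-93) = -6045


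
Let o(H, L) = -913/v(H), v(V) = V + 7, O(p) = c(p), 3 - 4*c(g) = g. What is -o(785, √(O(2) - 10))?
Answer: 83/72 ≈ 1.1528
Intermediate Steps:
c(g) = ¾ - g/4
O(p) = ¾ - p/4
v(V) = 7 + V
o(H, L) = -913/(7 + H)
-o(785, √(O(2) - 10)) = -(-913)/(7 + 785) = -(-913)/792 = -1*(-83/72) = 83/72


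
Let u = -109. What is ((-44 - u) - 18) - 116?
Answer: -69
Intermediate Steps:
((-44 - u) - 18) - 116 = ((-44 - 1*(-109)) - 18) - 116 = ((-44 + 109) - 18) - 116 = (65 - 18) - 116 = 47 - 116 = -69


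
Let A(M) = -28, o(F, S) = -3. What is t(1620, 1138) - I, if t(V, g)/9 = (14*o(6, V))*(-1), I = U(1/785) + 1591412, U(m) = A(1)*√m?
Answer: -1591034 + 28*√785/785 ≈ -1.5910e+6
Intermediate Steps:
U(m) = -28*√m
I = 1591412 - 28*√785/785 (I = -28*√785/785 + 1591412 = 1591412 - 28*√785/785 ≈ 1.5914e+6)
t(V, g) = 378 (t(V, g) = 9*((14*(-3))*(-1)) = 9*(-42*(-1)) = 9*42 = 378)
t(1620, 1138) - I = 378 - (1591412 - 28*√785/785) = 378 + (-1591412 + 28*√785/785) = -1591034 + 28*√785/785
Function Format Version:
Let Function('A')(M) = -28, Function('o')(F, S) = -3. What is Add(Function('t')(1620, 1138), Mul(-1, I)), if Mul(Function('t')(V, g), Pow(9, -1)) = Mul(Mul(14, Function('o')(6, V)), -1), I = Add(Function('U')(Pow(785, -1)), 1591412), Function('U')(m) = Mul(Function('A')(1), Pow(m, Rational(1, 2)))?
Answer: Add(-1591034, Mul(Rational(28, 785), Pow(785, Rational(1, 2)))) ≈ -1.5910e+6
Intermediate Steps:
Function('U')(m) = Mul(-28, Pow(m, Rational(1, 2)))
I = Add(1591412, Mul(Rational(-28, 785), Pow(785, Rational(1, 2)))) (I = Add(Mul(-28, Pow(Pow(785, -1), Rational(1, 2))), 1591412) = Add(Mul(-28, Pow(Rational(1, 785), Rational(1, 2))), 1591412) = Add(Mul(-28, Mul(Rational(1, 785), Pow(785, Rational(1, 2)))), 1591412) = Add(Mul(Rational(-28, 785), Pow(785, Rational(1, 2))), 1591412) = Add(1591412, Mul(Rational(-28, 785), Pow(785, Rational(1, 2)))) ≈ 1.5914e+6)
Function('t')(V, g) = 378 (Function('t')(V, g) = Mul(9, Mul(Mul(14, -3), -1)) = Mul(9, Mul(-42, -1)) = Mul(9, 42) = 378)
Add(Function('t')(1620, 1138), Mul(-1, I)) = Add(378, Mul(-1, Add(1591412, Mul(Rational(-28, 785), Pow(785, Rational(1, 2)))))) = Add(378, Add(-1591412, Mul(Rational(28, 785), Pow(785, Rational(1, 2))))) = Add(-1591034, Mul(Rational(28, 785), Pow(785, Rational(1, 2))))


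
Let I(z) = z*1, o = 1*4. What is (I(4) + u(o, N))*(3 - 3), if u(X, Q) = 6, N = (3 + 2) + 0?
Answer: 0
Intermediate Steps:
o = 4
I(z) = z
N = 5 (N = 5 + 0 = 5)
(I(4) + u(o, N))*(3 - 3) = (4 + 6)*(3 - 3) = 10*0 = 0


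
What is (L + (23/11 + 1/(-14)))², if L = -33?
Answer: 22762441/23716 ≈ 959.79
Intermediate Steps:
(L + (23/11 + 1/(-14)))² = (-33 + (23/11 + 1/(-14)))² = (-33 + (23*(1/11) + 1*(-1/14)))² = (-33 + (23/11 - 1/14))² = (-33 + 311/154)² = (-4771/154)² = 22762441/23716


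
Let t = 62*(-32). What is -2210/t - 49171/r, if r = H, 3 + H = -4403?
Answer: 26823131/2185376 ≈ 12.274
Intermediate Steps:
t = -1984
H = -4406 (H = -3 - 4403 = -4406)
r = -4406
-2210/t - 49171/r = -2210/(-1984) - 49171/(-4406) = -2210*(-1/1984) - 49171*(-1/4406) = 1105/992 + 49171/4406 = 26823131/2185376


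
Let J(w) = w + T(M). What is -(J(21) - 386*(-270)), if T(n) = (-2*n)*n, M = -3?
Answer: -104223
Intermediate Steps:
T(n) = -2*n**2
J(w) = -18 + w (J(w) = w - 2*(-3)**2 = w - 2*9 = w - 18 = -18 + w)
-(J(21) - 386*(-270)) = -((-18 + 21) - 386*(-270)) = -(3 + 104220) = -1*104223 = -104223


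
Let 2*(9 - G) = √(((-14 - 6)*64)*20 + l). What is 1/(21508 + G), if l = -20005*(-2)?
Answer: 43034/925955373 + √14410/925955373 ≈ 4.6605e-5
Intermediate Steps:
l = 40010
G = 9 - √14410/2 (G = 9 - √(((-14 - 6)*64)*20 + 40010)/2 = 9 - √(-20*64*20 + 40010)/2 = 9 - √(-1280*20 + 40010)/2 = 9 - √(-25600 + 40010)/2 = 9 - √14410/2 ≈ -51.021)
1/(21508 + G) = 1/(21508 + (9 - √14410/2)) = 1/(21517 - √14410/2)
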